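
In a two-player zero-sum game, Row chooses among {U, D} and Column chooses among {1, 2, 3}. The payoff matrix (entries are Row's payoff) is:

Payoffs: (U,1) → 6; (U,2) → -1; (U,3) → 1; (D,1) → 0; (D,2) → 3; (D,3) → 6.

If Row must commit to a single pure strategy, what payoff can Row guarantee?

0

Row minima: U → -1, D → 0.
The best of these is 0.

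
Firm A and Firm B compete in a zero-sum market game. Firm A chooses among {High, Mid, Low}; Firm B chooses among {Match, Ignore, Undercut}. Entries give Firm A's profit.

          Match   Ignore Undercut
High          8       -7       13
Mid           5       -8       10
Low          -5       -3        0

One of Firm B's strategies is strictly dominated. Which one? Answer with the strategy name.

Match holds Firm A's payoff strictly below Undercut in every row: 8 < 13, 5 < 10, -5 < 0.
So Undercut is strictly dominated for Firm B.

Undercut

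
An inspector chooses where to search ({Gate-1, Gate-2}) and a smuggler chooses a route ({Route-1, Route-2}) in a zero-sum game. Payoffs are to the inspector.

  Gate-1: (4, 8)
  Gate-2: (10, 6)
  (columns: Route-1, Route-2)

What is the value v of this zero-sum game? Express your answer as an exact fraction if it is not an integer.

Row minima: Gate-1 → 4, Gate-2 → 6; maximin = 6.
Column maxima: Route-1 → 10, Route-2 → 8; minimax = 8.
6 ≠ 8, so there is no saddle point; optimal play is mixed.
Let the inspector play Gate-1 with probability p. Expected payoff against Route-1: 4p + 10(1−p) = −6p + 10; against Route-2: 8p + 6(1−p) = 2p + 6.
Setting these equal: −6p + 10 = 2p + 6 ⇒ −8p = -4 ⇒ p = 1/2, and the value is (-6)·(1/2) + 10 = 7.
For the smuggler: with q = P(Route-1), equating Gate-1's and Gate-2's payoffs gives −4q + 8 = 4q + 6 ⇒ q = 1/4.

7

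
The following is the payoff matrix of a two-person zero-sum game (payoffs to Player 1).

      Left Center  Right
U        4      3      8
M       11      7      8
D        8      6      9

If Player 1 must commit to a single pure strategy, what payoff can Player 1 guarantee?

Row minima: U → 3, M → 7, D → 6.
The best of these is 7.

7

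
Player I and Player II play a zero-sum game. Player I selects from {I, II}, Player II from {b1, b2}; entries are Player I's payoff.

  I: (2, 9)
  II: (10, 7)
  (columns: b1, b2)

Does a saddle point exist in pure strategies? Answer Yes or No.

Row minima: I → 2, II → 7; maximin = 7.
Column maxima: b1 → 10, b2 → 9; minimax = 9.
7 ≠ 9, so no pure-strategy equilibrium exists.

No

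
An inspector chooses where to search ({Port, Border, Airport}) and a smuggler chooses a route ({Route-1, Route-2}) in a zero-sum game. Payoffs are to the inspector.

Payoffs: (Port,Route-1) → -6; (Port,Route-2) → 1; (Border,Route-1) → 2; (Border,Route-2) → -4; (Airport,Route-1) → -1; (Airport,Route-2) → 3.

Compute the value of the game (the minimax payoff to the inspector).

Row minima: Port → -6, Border → -4, Airport → -1; maximin = -1.
Column maxima: Route-1 → 2, Route-2 → 3; minimax = 2.
-1 ≠ 2, so there is no saddle point; optimal play is mixed.
Port is strictly dominated by Airport, so the inspector never plays it.
On the remaining 2×2 (Border, Airport vs Route-1, Route-2):
Let the inspector play Border with probability p. Expected payoff against Route-1: 2p + (-1)(1−p) = 3p − 1; against Route-2: (-4)p + 3(1−p) = −7p + 3.
Setting these equal: 3p − 1 = −7p + 3 ⇒ 10p = 4 ⇒ p = 2/5, and the value is (3)·(2/5) − 1 = 1/5.
For the smuggler: with q = P(Route-1), equating Border's and Airport's payoffs gives 6q − 4 = −4q + 3 ⇒ q = 7/10.

1/5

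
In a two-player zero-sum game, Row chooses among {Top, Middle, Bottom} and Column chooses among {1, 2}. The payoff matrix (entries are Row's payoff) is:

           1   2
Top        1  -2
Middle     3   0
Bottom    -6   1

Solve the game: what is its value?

Row minima: Top → -2, Middle → 0, Bottom → -6; maximin = 0.
Column maxima: 1 → 3, 2 → 1; minimax = 1.
0 ≠ 1, so there is no saddle point; optimal play is mixed.
Top is strictly dominated by Middle, so Row never plays it.
On the remaining 2×2 (Middle, Bottom vs 1, 2):
Let Row play Middle with probability p. Expected payoff against 1: 3p + (-6)(1−p) = 9p − 6; against 2: 0p + 1(1−p) = −p + 1.
Setting these equal: 9p − 6 = −p + 1 ⇒ 10p = 7 ⇒ p = 7/10, and the value is (9)·(7/10) − 6 = 3/10.
For Column: with q = P(1), equating Middle's and Bottom's payoffs gives 3q = −7q + 1 ⇒ q = 1/10.

3/10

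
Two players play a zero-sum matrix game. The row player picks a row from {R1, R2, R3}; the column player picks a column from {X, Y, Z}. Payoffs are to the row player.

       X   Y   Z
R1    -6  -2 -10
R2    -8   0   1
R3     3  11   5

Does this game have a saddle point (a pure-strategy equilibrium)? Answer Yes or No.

Yes

Row minima: R1 → -10, R2 → -8, R3 → 3; maximin = 3.
Column maxima: X → 3, Y → 11, Z → 5; minimax = 3.
maximin = minimax = 3, so a saddle point exists.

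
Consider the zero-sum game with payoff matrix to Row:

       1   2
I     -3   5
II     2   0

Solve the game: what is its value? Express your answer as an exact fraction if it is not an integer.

Row minima: I → -3, II → 0; maximin = 0.
Column maxima: 1 → 2, 2 → 5; minimax = 2.
0 ≠ 2, so there is no saddle point; optimal play is mixed.
Let Row play I with probability p. Expected payoff against 1: (-3)p + 2(1−p) = −5p + 2; against 2: 5p + 0(1−p) = 5p.
Setting these equal: −5p + 2 = 5p ⇒ −10p = -2 ⇒ p = 1/5, and the value is (-5)·(1/5) + 2 = 1.
For Column: with q = P(1), equating I's and II's payoffs gives −8q + 5 = 2q ⇒ q = 1/2.

1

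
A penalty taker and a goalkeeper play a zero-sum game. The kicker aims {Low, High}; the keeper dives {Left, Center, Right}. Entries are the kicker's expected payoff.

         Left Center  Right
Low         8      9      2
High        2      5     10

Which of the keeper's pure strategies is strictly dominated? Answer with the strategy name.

Center

Left holds the kicker's payoff strictly below Center in every row: 8 < 9, 2 < 5.
So Center is strictly dominated for the keeper.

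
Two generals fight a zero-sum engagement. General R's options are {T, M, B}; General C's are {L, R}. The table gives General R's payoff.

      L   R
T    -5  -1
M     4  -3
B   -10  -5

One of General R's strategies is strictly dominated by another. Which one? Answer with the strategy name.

B

T gives a strictly higher payoff than B against every column: -5 > -10, -1 > -5.
So B is strictly dominated and General R never plays it.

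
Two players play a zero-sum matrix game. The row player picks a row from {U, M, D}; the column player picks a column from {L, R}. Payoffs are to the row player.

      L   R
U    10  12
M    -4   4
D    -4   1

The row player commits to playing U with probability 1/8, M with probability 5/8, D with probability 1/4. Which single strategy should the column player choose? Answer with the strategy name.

L

If the column player plays L, the row player's expected payoff is (1/8)·10 + (5/8)·(-4) + (1/4)·(-4) = -9/4.
If the column player plays R, the row player's expected payoff is (1/8)·12 + (5/8)·4 + (1/4)·1 = 17/4.
The column player minimizes the row player's payoff; the smallest is -9/4, so the best response is L.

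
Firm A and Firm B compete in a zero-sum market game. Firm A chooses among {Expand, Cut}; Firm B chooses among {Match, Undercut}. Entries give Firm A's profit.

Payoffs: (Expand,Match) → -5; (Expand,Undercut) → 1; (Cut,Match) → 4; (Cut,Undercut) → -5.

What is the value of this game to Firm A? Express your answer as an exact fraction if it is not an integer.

-7/5

Row minima: Expand → -5, Cut → -5; maximin = -5.
Column maxima: Match → 4, Undercut → 1; minimax = 1.
-5 ≠ 1, so there is no saddle point; optimal play is mixed.
Let Firm A play Expand with probability p. Expected payoff against Match: (-5)p + 4(1−p) = −9p + 4; against Undercut: 1p + (-5)(1−p) = 6p − 5.
Setting these equal: −9p + 4 = 6p − 5 ⇒ −15p = -9 ⇒ p = 3/5, and the value is (-9)·(3/5) + 4 = -7/5.
For Firm B: with q = P(Match), equating Expand's and Cut's payoffs gives −6q + 1 = 9q − 5 ⇒ q = 2/5.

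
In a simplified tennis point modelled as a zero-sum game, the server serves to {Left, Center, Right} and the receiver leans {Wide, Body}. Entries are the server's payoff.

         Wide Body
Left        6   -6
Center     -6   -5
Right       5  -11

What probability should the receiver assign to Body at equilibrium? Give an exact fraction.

Row minima: Left → -6, Center → -6, Right → -11; maximin = -6.
Column maxima: Wide → 6, Body → -5; minimax = -5.
-6 ≠ -5, so there is no saddle point; optimal play is mixed.
Right is strictly dominated by Left, so the server never plays it.
On the remaining 2×2 (Left, Center vs Wide, Body):
Let the server play Left with probability p. Expected payoff against Wide: 6p + (-6)(1−p) = 12p − 6; against Body: (-6)p + (-5)(1−p) = −p − 5.
Setting these equal: 12p − 6 = −p − 5 ⇒ 13p = 1 ⇒ p = 1/13, and the value is (12)·(1/13) − 6 = -66/13.
For the receiver: with q = P(Wide), equating Left's and Center's payoffs gives 12q − 6 = −q − 5 ⇒ q = 1/13.

12/13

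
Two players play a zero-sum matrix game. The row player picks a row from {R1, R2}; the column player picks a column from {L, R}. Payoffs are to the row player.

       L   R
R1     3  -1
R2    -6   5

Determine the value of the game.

Row minima: R1 → -1, R2 → -6; maximin = -1.
Column maxima: L → 3, R → 5; minimax = 3.
-1 ≠ 3, so there is no saddle point; optimal play is mixed.
Let the row player play R1 with probability p. Expected payoff against L: 3p + (-6)(1−p) = 9p − 6; against R: (-1)p + 5(1−p) = −6p + 5.
Setting these equal: 9p − 6 = −6p + 5 ⇒ 15p = 11 ⇒ p = 11/15, and the value is (9)·(11/15) − 6 = 3/5.
For the column player: with q = P(L), equating R1's and R2's payoffs gives 4q − 1 = −11q + 5 ⇒ q = 2/5.

3/5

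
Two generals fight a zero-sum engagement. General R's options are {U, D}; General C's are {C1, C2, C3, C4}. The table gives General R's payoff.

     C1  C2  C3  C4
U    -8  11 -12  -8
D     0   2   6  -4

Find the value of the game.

-4

Row minima: U → -12, D → -4; maximin = -4.
Column maxima: C1 → 0, C2 → 11, C3 → 6, C4 → -4; minimax = -4.
Since maximin = minimax = -4, there is a saddle point and the value is -4.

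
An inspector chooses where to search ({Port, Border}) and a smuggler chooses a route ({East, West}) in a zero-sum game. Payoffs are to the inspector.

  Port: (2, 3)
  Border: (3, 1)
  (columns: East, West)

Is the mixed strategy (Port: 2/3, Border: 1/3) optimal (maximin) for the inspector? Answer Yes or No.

Yes

Against East this mix gives (2/3)·2 + (1/3)·3 = 7/3.
Against West this mix gives (2/3)·3 + (1/3)·1 = 7/3.
All of the smuggler's active replies (East, West) yield 7/3, and no column does worse for the inspector. The mix makes the smuggler indifferent and guarantees 7/3, so it is optimal.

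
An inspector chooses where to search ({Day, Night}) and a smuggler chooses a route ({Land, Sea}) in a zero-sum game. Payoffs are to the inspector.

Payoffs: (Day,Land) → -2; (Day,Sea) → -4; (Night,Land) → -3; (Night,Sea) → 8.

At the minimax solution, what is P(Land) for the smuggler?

12/13

Row minima: Day → -4, Night → -3; maximin = -3.
Column maxima: Land → -2, Sea → 8; minimax = -2.
-3 ≠ -2, so there is no saddle point; optimal play is mixed.
Let the inspector play Day with probability p. Expected payoff against Land: (-2)p + (-3)(1−p) = p − 3; against Sea: (-4)p + 8(1−p) = −12p + 8.
Setting these equal: p − 3 = −12p + 8 ⇒ 13p = 11 ⇒ p = 11/13, and the value is (1)·(11/13) − 3 = -28/13.
For the smuggler: with q = P(Land), equating Day's and Night's payoffs gives 2q − 4 = −11q + 8 ⇒ q = 12/13.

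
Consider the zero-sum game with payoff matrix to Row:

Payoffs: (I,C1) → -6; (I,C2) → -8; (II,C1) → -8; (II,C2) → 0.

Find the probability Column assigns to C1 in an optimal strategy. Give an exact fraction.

4/5

Row minima: I → -8, II → -8; maximin = -8.
Column maxima: C1 → -6, C2 → 0; minimax = -6.
-8 ≠ -6, so there is no saddle point; optimal play is mixed.
Let Row play I with probability p. Expected payoff against C1: (-6)p + (-8)(1−p) = 2p − 8; against C2: (-8)p + 0(1−p) = −8p.
Setting these equal: 2p − 8 = −8p ⇒ 10p = 8 ⇒ p = 4/5, and the value is (2)·(4/5) − 8 = -32/5.
For Column: with q = P(C1), equating I's and II's payoffs gives 2q − 8 = −8q ⇒ q = 4/5.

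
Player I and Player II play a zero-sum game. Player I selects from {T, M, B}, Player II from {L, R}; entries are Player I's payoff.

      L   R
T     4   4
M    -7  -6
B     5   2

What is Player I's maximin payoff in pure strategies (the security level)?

Row minima: T → 4, M → -7, B → 2.
The best of these is 4.

4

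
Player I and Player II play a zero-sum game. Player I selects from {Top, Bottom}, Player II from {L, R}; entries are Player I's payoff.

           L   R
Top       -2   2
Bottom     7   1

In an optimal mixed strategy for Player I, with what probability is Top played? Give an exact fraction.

3/5

Row minima: Top → -2, Bottom → 1; maximin = 1.
Column maxima: L → 7, R → 2; minimax = 2.
1 ≠ 2, so there is no saddle point; optimal play is mixed.
Let Player I play Top with probability p. Expected payoff against L: (-2)p + 7(1−p) = −9p + 7; against R: 2p + 1(1−p) = p + 1.
Setting these equal: −9p + 7 = p + 1 ⇒ −10p = -6 ⇒ p = 3/5, and the value is (-9)·(3/5) + 7 = 8/5.
For Player II: with q = P(L), equating Top's and Bottom's payoffs gives −4q + 2 = 6q + 1 ⇒ q = 1/10.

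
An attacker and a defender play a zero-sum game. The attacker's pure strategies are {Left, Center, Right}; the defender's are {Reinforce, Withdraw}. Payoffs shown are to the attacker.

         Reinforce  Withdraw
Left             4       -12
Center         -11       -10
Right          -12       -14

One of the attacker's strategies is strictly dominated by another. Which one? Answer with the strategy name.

Left gives a strictly higher payoff than Right against every column: 4 > -12, -12 > -14.
So Right is strictly dominated and the attacker never plays it.

Right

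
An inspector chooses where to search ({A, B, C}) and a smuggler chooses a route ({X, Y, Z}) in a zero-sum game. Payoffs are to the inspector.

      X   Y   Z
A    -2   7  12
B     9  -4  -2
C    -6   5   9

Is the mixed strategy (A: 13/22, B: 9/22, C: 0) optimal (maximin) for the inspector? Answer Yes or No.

Against X this mix gives (13/22)·(-2) + (9/22)·9 = 5/2.
Against Y this mix gives (13/22)·7 + (9/22)·(-4) = 5/2.
Against Z this mix gives (13/22)·12 + (9/22)·(-2) = 69/11.
All of the smuggler's active replies (X, Y) yield 5/2, and no column does worse for the inspector. The mix makes the smuggler indifferent and guarantees 5/2, so it is optimal.

Yes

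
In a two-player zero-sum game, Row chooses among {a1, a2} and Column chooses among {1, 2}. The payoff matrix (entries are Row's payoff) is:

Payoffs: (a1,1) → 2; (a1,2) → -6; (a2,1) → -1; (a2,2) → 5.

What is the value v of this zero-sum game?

2/7

Row minima: a1 → -6, a2 → -1; maximin = -1.
Column maxima: 1 → 2, 2 → 5; minimax = 2.
-1 ≠ 2, so there is no saddle point; optimal play is mixed.
Let Row play a1 with probability p. Expected payoff against 1: 2p + (-1)(1−p) = 3p − 1; against 2: (-6)p + 5(1−p) = −11p + 5.
Setting these equal: 3p − 1 = −11p + 5 ⇒ 14p = 6 ⇒ p = 3/7, and the value is (3)·(3/7) − 1 = 2/7.
For Column: with q = P(1), equating a1's and a2's payoffs gives 8q − 6 = −6q + 5 ⇒ q = 11/14.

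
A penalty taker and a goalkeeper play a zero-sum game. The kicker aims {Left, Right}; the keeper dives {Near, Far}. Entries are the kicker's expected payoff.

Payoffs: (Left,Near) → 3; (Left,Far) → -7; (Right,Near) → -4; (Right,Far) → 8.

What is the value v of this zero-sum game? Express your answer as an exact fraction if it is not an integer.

-2/11

Row minima: Left → -7, Right → -4; maximin = -4.
Column maxima: Near → 3, Far → 8; minimax = 3.
-4 ≠ 3, so there is no saddle point; optimal play is mixed.
Let the kicker play Left with probability p. Expected payoff against Near: 3p + (-4)(1−p) = 7p − 4; against Far: (-7)p + 8(1−p) = −15p + 8.
Setting these equal: 7p − 4 = −15p + 8 ⇒ 22p = 12 ⇒ p = 6/11, and the value is (7)·(6/11) − 4 = -2/11.
For the keeper: with q = P(Near), equating Left's and Right's payoffs gives 10q − 7 = −12q + 8 ⇒ q = 15/22.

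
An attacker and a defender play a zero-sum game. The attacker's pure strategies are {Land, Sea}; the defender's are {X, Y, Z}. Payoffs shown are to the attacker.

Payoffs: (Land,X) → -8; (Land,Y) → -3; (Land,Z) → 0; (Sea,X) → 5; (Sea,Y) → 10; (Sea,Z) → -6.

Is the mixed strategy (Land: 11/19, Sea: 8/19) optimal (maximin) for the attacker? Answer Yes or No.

Against X this mix gives (11/19)·(-8) + (8/19)·5 = -48/19.
Against Y this mix gives (11/19)·(-3) + (8/19)·10 = 47/19.
Against Z this mix gives (11/19)·0 + (8/19)·(-6) = -48/19.
All of the defender's active replies (X, Z) yield -48/19, and no column does worse for the attacker. The mix makes the defender indifferent and guarantees -48/19, so it is optimal.

Yes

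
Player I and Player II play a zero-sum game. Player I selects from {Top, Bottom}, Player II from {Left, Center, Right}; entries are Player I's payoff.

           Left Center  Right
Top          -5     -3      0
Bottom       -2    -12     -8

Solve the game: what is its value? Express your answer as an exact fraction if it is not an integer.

-9/2

Row minima: Top → -5, Bottom → -12; maximin = -5.
Column maxima: Left → -2, Center → -3, Right → 0; minimax = -3.
-5 ≠ -3, so there is no saddle point; optimal play is mixed.
Right is strictly dominated by Center (it gives Player I strictly more in every row), so Player II never plays it.
On the remaining 2×2 (Top, Bottom vs Left, Center):
Let Player I play Top with probability p. Expected payoff against Left: (-5)p + (-2)(1−p) = −3p − 2; against Center: (-3)p + (-12)(1−p) = 9p − 12.
Setting these equal: −3p − 2 = 9p − 12 ⇒ −12p = -10 ⇒ p = 5/6, and the value is (-3)·(5/6) − 2 = -9/2.
For Player II: with q = P(Left), equating Top's and Bottom's payoffs gives −2q − 3 = 10q − 12 ⇒ q = 3/4.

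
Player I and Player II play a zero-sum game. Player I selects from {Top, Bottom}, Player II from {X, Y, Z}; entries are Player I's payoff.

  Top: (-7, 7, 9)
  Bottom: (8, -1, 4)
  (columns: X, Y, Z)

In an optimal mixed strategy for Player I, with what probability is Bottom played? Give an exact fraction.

14/23

Row minima: Top → -7, Bottom → -1; maximin = -1.
Column maxima: X → 8, Y → 7, Z → 9; minimax = 7.
-1 ≠ 7, so there is no saddle point; optimal play is mixed.
Z is strictly dominated by Y (it gives Player I strictly more in every row), so Player II never plays it.
On the remaining 2×2 (Top, Bottom vs X, Y):
Let Player I play Top with probability p. Expected payoff against X: (-7)p + 8(1−p) = −15p + 8; against Y: 7p + (-1)(1−p) = 8p − 1.
Setting these equal: −15p + 8 = 8p − 1 ⇒ −23p = -9 ⇒ p = 9/23, and the value is (-15)·(9/23) + 8 = 49/23.
For Player II: with q = P(X), equating Top's and Bottom's payoffs gives −14q + 7 = 9q − 1 ⇒ q = 8/23.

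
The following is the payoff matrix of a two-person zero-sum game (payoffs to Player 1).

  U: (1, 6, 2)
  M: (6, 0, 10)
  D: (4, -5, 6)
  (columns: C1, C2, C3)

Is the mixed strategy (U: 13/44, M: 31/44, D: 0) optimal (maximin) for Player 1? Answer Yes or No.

Against C1 this mix gives (13/44)·1 + (31/44)·6 = 199/44.
Against C2 this mix gives (13/44)·6 + (31/44)·0 = 39/22.
Against C3 this mix gives (13/44)·2 + (31/44)·10 = 84/11.
Player 2 will play C2, holding Player 1 to 39/22. Shifting weight toward the row that does better against C2 would raise this floor (the equalizing mix achieves 36/11 against both C2 and C1), so the proposed strategy is not optimal.

No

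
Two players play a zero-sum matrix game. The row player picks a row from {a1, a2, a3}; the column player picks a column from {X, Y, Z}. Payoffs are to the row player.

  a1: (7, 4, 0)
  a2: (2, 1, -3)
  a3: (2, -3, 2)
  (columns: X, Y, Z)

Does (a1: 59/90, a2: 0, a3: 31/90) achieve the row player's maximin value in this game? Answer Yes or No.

No

Against X this mix gives (59/90)·7 + (31/90)·2 = 95/18.
Against Y this mix gives (59/90)·4 + (31/90)·(-3) = 143/90.
Against Z this mix gives (59/90)·0 + (31/90)·2 = 31/45.
The column player will play Z, holding the row player to 31/45. Shifting weight toward the row that does better against Z would raise this floor (the equalizing mix achieves 8/9 against both Z and Y), so the proposed strategy is not optimal.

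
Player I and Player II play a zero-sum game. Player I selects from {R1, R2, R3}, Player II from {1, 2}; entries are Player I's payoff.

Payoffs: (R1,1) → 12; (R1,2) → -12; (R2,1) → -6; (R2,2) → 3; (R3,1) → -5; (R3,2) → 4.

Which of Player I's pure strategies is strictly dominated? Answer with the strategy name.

R3 gives a strictly higher payoff than R2 against every column: -5 > -6, 4 > 3.
So R2 is strictly dominated and Player I never plays it.

R2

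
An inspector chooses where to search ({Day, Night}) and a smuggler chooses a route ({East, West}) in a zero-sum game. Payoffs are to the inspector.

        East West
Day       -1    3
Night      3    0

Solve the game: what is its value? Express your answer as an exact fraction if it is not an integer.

9/7

Row minima: Day → -1, Night → 0; maximin = 0.
Column maxima: East → 3, West → 3; minimax = 3.
0 ≠ 3, so there is no saddle point; optimal play is mixed.
Let the inspector play Day with probability p. Expected payoff against East: (-1)p + 3(1−p) = −4p + 3; against West: 3p + 0(1−p) = 3p.
Setting these equal: −4p + 3 = 3p ⇒ −7p = -3 ⇒ p = 3/7, and the value is (-4)·(3/7) + 3 = 9/7.
For the smuggler: with q = P(East), equating Day's and Night's payoffs gives −4q + 3 = 3q ⇒ q = 3/7.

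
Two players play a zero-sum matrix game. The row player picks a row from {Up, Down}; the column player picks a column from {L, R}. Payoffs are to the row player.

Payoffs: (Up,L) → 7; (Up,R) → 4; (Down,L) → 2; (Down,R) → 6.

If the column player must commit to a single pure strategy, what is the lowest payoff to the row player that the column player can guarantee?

Column maxima: L → 7, R → 6.
The smallest of these is 6.

6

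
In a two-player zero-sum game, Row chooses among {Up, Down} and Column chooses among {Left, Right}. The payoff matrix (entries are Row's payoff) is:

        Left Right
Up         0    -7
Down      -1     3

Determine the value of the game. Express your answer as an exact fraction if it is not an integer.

Row minima: Up → -7, Down → -1; maximin = -1.
Column maxima: Left → 0, Right → 3; minimax = 0.
-1 ≠ 0, so there is no saddle point; optimal play is mixed.
Let Row play Up with probability p. Expected payoff against Left: 0p + (-1)(1−p) = p − 1; against Right: (-7)p + 3(1−p) = −10p + 3.
Setting these equal: p − 1 = −10p + 3 ⇒ 11p = 4 ⇒ p = 4/11, and the value is (1)·(4/11) − 1 = -7/11.
For Column: with q = P(Left), equating Up's and Down's payoffs gives 7q − 7 = −4q + 3 ⇒ q = 10/11.

-7/11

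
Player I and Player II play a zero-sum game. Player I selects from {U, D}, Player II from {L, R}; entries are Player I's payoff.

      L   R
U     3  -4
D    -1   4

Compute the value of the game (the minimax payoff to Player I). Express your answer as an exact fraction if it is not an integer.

Row minima: U → -4, D → -1; maximin = -1.
Column maxima: L → 3, R → 4; minimax = 3.
-1 ≠ 3, so there is no saddle point; optimal play is mixed.
Let Player I play U with probability p. Expected payoff against L: 3p + (-1)(1−p) = 4p − 1; against R: (-4)p + 4(1−p) = −8p + 4.
Setting these equal: 4p − 1 = −8p + 4 ⇒ 12p = 5 ⇒ p = 5/12, and the value is (4)·(5/12) − 1 = 2/3.
For Player II: with q = P(L), equating U's and D's payoffs gives 7q − 4 = −5q + 4 ⇒ q = 2/3.

2/3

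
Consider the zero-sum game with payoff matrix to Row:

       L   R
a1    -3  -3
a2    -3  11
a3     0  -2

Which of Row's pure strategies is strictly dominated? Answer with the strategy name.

a3 gives a strictly higher payoff than a1 against every column: 0 > -3, -2 > -3.
So a1 is strictly dominated and Row never plays it.

a1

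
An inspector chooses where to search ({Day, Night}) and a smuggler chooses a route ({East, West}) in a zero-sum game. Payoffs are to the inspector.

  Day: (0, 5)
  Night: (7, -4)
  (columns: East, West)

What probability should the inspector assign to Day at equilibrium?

11/16

Row minima: Day → 0, Night → -4; maximin = 0.
Column maxima: East → 7, West → 5; minimax = 5.
0 ≠ 5, so there is no saddle point; optimal play is mixed.
Let the inspector play Day with probability p. Expected payoff against East: 0p + 7(1−p) = −7p + 7; against West: 5p + (-4)(1−p) = 9p − 4.
Setting these equal: −7p + 7 = 9p − 4 ⇒ −16p = -11 ⇒ p = 11/16, and the value is (-7)·(11/16) + 7 = 35/16.
For the smuggler: with q = P(East), equating Day's and Night's payoffs gives −5q + 5 = 11q − 4 ⇒ q = 9/16.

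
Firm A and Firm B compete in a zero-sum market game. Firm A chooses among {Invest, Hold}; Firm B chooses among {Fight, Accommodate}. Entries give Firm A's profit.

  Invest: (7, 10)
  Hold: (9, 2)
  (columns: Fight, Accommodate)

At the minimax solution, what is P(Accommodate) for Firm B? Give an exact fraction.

1/5

Row minima: Invest → 7, Hold → 2; maximin = 7.
Column maxima: Fight → 9, Accommodate → 10; minimax = 9.
7 ≠ 9, so there is no saddle point; optimal play is mixed.
Let Firm A play Invest with probability p. Expected payoff against Fight: 7p + 9(1−p) = −2p + 9; against Accommodate: 10p + 2(1−p) = 8p + 2.
Setting these equal: −2p + 9 = 8p + 2 ⇒ −10p = -7 ⇒ p = 7/10, and the value is (-2)·(7/10) + 9 = 38/5.
For Firm B: with q = P(Fight), equating Invest's and Hold's payoffs gives −3q + 10 = 7q + 2 ⇒ q = 4/5.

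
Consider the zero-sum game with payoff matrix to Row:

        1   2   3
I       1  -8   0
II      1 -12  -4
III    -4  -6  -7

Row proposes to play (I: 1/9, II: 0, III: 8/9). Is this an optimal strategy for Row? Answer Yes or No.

Against 1 this mix gives (1/9)·1 + (8/9)·(-4) = -31/9.
Against 2 this mix gives (1/9)·(-8) + (8/9)·(-6) = -56/9.
Against 3 this mix gives (1/9)·0 + (8/9)·(-7) = -56/9.
All of Column's active replies (2, 3) yield -56/9, and no column does worse for Row. The mix makes Column indifferent and guarantees -56/9, so it is optimal.

Yes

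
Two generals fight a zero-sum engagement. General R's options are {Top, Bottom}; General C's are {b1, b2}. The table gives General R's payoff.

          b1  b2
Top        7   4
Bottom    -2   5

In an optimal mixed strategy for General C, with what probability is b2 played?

Row minima: Top → 4, Bottom → -2; maximin = 4.
Column maxima: b1 → 7, b2 → 5; minimax = 5.
4 ≠ 5, so there is no saddle point; optimal play is mixed.
Let General R play Top with probability p. Expected payoff against b1: 7p + (-2)(1−p) = 9p − 2; against b2: 4p + 5(1−p) = −p + 5.
Setting these equal: 9p − 2 = −p + 5 ⇒ 10p = 7 ⇒ p = 7/10, and the value is (9)·(7/10) − 2 = 43/10.
For General C: with q = P(b1), equating Top's and Bottom's payoffs gives 3q + 4 = −7q + 5 ⇒ q = 1/10.

9/10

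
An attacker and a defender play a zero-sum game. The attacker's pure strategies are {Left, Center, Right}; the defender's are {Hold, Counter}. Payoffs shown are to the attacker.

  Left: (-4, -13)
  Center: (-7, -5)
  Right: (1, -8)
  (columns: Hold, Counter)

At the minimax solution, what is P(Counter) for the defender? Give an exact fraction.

8/11

Row minima: Left → -13, Center → -7, Right → -8; maximin = -7.
Column maxima: Hold → 1, Counter → -5; minimax = -5.
-7 ≠ -5, so there is no saddle point; optimal play is mixed.
Left is strictly dominated by Right, so the attacker never plays it.
On the remaining 2×2 (Center, Right vs Hold, Counter):
Let the attacker play Center with probability p. Expected payoff against Hold: (-7)p + 1(1−p) = −8p + 1; against Counter: (-5)p + (-8)(1−p) = 3p − 8.
Setting these equal: −8p + 1 = 3p − 8 ⇒ −11p = -9 ⇒ p = 9/11, and the value is (-8)·(9/11) + 1 = -61/11.
For the defender: with q = P(Hold), equating Center's and Right's payoffs gives −2q − 5 = 9q − 8 ⇒ q = 3/11.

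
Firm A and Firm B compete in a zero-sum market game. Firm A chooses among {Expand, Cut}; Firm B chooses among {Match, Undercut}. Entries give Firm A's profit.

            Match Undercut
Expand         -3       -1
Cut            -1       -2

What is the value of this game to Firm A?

-5/3

Row minima: Expand → -3, Cut → -2; maximin = -2.
Column maxima: Match → -1, Undercut → -1; minimax = -1.
-2 ≠ -1, so there is no saddle point; optimal play is mixed.
Let Firm A play Expand with probability p. Expected payoff against Match: (-3)p + (-1)(1−p) = −2p − 1; against Undercut: (-1)p + (-2)(1−p) = p − 2.
Setting these equal: −2p − 1 = p − 2 ⇒ −3p = -1 ⇒ p = 1/3, and the value is (-2)·(1/3) − 1 = -5/3.
For Firm B: with q = P(Match), equating Expand's and Cut's payoffs gives −2q − 1 = q − 2 ⇒ q = 1/3.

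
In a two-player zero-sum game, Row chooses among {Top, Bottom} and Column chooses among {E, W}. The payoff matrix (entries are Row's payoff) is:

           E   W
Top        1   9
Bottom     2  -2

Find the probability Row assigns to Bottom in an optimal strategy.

2/3

Row minima: Top → 1, Bottom → -2; maximin = 1.
Column maxima: E → 2, W → 9; minimax = 2.
1 ≠ 2, so there is no saddle point; optimal play is mixed.
Let Row play Top with probability p. Expected payoff against E: 1p + 2(1−p) = −p + 2; against W: 9p + (-2)(1−p) = 11p − 2.
Setting these equal: −p + 2 = 11p − 2 ⇒ −12p = -4 ⇒ p = 1/3, and the value is (-1)·(1/3) + 2 = 5/3.
For Column: with q = P(E), equating Top's and Bottom's payoffs gives −8q + 9 = 4q − 2 ⇒ q = 11/12.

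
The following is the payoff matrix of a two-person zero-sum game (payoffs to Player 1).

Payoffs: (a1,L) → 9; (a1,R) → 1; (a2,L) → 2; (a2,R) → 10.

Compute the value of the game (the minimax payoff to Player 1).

Row minima: a1 → 1, a2 → 2; maximin = 2.
Column maxima: L → 9, R → 10; minimax = 9.
2 ≠ 9, so there is no saddle point; optimal play is mixed.
Let Player 1 play a1 with probability p. Expected payoff against L: 9p + 2(1−p) = 7p + 2; against R: 1p + 10(1−p) = −9p + 10.
Setting these equal: 7p + 2 = −9p + 10 ⇒ 16p = 8 ⇒ p = 1/2, and the value is (7)·(1/2) + 2 = 11/2.
For Player 2: with q = P(L), equating a1's and a2's payoffs gives 8q + 1 = −8q + 10 ⇒ q = 9/16.

11/2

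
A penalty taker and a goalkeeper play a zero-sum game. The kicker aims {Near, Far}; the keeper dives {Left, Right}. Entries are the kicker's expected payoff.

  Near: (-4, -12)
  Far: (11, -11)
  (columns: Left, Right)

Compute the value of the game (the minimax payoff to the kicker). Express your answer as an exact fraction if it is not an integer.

-11

Row minima: Near → -12, Far → -11; maximin = -11.
Column maxima: Left → 11, Right → -11; minimax = -11.
Since maximin = minimax = -11, there is a saddle point and the value is -11.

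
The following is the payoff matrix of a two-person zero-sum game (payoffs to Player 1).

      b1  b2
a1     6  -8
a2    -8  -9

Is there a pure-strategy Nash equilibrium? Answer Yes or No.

Row minima: a1 → -8, a2 → -9; maximin = -8.
Column maxima: b1 → 6, b2 → -8; minimax = -8.
maximin = minimax = -8, so a saddle point exists.

Yes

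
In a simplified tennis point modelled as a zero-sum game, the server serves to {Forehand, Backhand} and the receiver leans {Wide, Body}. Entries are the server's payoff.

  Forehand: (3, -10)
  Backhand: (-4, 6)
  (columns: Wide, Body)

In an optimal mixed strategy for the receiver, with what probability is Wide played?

Row minima: Forehand → -10, Backhand → -4; maximin = -4.
Column maxima: Wide → 3, Body → 6; minimax = 3.
-4 ≠ 3, so there is no saddle point; optimal play is mixed.
Let the server play Forehand with probability p. Expected payoff against Wide: 3p + (-4)(1−p) = 7p − 4; against Body: (-10)p + 6(1−p) = −16p + 6.
Setting these equal: 7p − 4 = −16p + 6 ⇒ 23p = 10 ⇒ p = 10/23, and the value is (7)·(10/23) − 4 = -22/23.
For the receiver: with q = P(Wide), equating Forehand's and Backhand's payoffs gives 13q − 10 = −10q + 6 ⇒ q = 16/23.

16/23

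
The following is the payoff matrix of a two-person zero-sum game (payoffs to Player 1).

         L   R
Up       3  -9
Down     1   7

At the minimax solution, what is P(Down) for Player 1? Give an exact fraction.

2/3

Row minima: Up → -9, Down → 1; maximin = 1.
Column maxima: L → 3, R → 7; minimax = 3.
1 ≠ 3, so there is no saddle point; optimal play is mixed.
Let Player 1 play Up with probability p. Expected payoff against L: 3p + 1(1−p) = 2p + 1; against R: (-9)p + 7(1−p) = −16p + 7.
Setting these equal: 2p + 1 = −16p + 7 ⇒ 18p = 6 ⇒ p = 1/3, and the value is (2)·(1/3) + 1 = 5/3.
For Player 2: with q = P(L), equating Up's and Down's payoffs gives 12q − 9 = −6q + 7 ⇒ q = 8/9.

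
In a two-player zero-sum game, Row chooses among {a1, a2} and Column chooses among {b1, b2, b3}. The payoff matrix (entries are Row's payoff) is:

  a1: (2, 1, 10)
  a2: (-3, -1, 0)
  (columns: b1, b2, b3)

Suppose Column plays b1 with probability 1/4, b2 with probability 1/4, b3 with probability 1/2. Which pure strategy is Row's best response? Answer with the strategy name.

Expected payoff of a1: (1/4)·2 + (1/4)·1 + (1/2)·10 = 23/4.
Expected payoff of a2: (1/4)·(-3) + (1/4)·(-1) + (1/2)·0 = -1.
The largest is 23/4, so Row's best response is a1.

a1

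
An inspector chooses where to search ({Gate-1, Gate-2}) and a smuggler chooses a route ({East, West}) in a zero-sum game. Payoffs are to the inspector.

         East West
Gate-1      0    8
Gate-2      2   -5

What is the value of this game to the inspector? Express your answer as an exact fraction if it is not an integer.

Row minima: Gate-1 → 0, Gate-2 → -5; maximin = 0.
Column maxima: East → 2, West → 8; minimax = 2.
0 ≠ 2, so there is no saddle point; optimal play is mixed.
Let the inspector play Gate-1 with probability p. Expected payoff against East: 0p + 2(1−p) = −2p + 2; against West: 8p + (-5)(1−p) = 13p − 5.
Setting these equal: −2p + 2 = 13p − 5 ⇒ −15p = -7 ⇒ p = 7/15, and the value is (-2)·(7/15) + 2 = 16/15.
For the smuggler: with q = P(East), equating Gate-1's and Gate-2's payoffs gives −8q + 8 = 7q − 5 ⇒ q = 13/15.

16/15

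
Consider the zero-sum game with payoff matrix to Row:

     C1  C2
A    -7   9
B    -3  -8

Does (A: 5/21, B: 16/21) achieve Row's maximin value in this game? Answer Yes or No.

Against C1 this mix gives (5/21)·(-7) + (16/21)·(-3) = -83/21.
Against C2 this mix gives (5/21)·9 + (16/21)·(-8) = -83/21.
All of Column's active replies (C1, C2) yield -83/21, and no column does worse for Row. The mix makes Column indifferent and guarantees -83/21, so it is optimal.

Yes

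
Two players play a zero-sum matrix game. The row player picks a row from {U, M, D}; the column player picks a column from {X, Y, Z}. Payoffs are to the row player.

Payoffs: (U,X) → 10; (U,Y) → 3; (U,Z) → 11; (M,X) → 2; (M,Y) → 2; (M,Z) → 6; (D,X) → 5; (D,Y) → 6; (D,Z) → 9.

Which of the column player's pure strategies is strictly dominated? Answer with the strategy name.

Z

X holds the row player's payoff strictly below Z in every row: 10 < 11, 2 < 6, 5 < 9.
So Z is strictly dominated for the column player.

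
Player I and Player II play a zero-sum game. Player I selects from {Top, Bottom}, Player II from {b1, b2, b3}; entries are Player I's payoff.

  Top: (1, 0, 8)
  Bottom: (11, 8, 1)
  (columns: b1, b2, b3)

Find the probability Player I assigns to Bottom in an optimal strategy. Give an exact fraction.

8/15

Row minima: Top → 0, Bottom → 1; maximin = 1.
Column maxima: b1 → 11, b2 → 8, b3 → 8; minimax = 8.
1 ≠ 8, so there is no saddle point; optimal play is mixed.
b1 is strictly dominated by b2 (it gives Player I strictly more in every row), so Player II never plays it.
On the remaining 2×2 (Top, Bottom vs b2, b3):
Let Player I play Top with probability p. Expected payoff against b2: 0p + 8(1−p) = −8p + 8; against b3: 8p + 1(1−p) = 7p + 1.
Setting these equal: −8p + 8 = 7p + 1 ⇒ −15p = -7 ⇒ p = 7/15, and the value is (-8)·(7/15) + 8 = 64/15.
For Player II: with q = P(b2), equating Top's and Bottom's payoffs gives −8q + 8 = 7q + 1 ⇒ q = 7/15.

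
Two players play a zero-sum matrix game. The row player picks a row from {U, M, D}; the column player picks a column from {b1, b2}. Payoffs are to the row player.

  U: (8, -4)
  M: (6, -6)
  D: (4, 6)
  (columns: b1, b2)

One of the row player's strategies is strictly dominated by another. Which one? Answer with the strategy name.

M

U gives a strictly higher payoff than M against every column: 8 > 6, -4 > -6.
So M is strictly dominated and the row player never plays it.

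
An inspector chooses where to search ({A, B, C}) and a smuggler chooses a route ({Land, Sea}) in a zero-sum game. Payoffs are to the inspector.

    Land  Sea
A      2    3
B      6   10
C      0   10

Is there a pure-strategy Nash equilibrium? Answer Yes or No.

Yes

Row minima: A → 2, B → 6, C → 0; maximin = 6.
Column maxima: Land → 6, Sea → 10; minimax = 6.
maximin = minimax = 6, so a saddle point exists.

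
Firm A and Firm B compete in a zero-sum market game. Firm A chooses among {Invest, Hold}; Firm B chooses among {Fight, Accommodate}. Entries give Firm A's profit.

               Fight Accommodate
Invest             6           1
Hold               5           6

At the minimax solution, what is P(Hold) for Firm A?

Row minima: Invest → 1, Hold → 5; maximin = 5.
Column maxima: Fight → 6, Accommodate → 6; minimax = 6.
5 ≠ 6, so there is no saddle point; optimal play is mixed.
Let Firm A play Invest with probability p. Expected payoff against Fight: 6p + 5(1−p) = p + 5; against Accommodate: 1p + 6(1−p) = −5p + 6.
Setting these equal: p + 5 = −5p + 6 ⇒ 6p = 1 ⇒ p = 1/6, and the value is (1)·(1/6) + 5 = 31/6.
For Firm B: with q = P(Fight), equating Invest's and Hold's payoffs gives 5q + 1 = −q + 6 ⇒ q = 5/6.

5/6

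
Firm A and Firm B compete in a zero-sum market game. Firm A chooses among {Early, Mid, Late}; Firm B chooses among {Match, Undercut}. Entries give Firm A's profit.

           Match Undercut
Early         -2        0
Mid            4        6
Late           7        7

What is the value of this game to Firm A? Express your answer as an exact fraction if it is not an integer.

Row minima: Early → -2, Mid → 4, Late → 7; maximin = 7.
Column maxima: Match → 7, Undercut → 7; minimax = 7.
Since maximin = minimax = 7, there is a saddle point and the value is 7.

7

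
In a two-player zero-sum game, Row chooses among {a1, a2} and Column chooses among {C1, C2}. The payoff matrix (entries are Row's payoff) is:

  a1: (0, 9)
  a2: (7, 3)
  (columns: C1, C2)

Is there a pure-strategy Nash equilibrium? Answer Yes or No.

Row minima: a1 → 0, a2 → 3; maximin = 3.
Column maxima: C1 → 7, C2 → 9; minimax = 7.
3 ≠ 7, so no pure-strategy equilibrium exists.

No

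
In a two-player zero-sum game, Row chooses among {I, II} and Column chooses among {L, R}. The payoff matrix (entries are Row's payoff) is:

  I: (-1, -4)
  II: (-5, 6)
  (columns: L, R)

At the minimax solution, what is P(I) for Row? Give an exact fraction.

11/14

Row minima: I → -4, II → -5; maximin = -4.
Column maxima: L → -1, R → 6; minimax = -1.
-4 ≠ -1, so there is no saddle point; optimal play is mixed.
Let Row play I with probability p. Expected payoff against L: (-1)p + (-5)(1−p) = 4p − 5; against R: (-4)p + 6(1−p) = −10p + 6.
Setting these equal: 4p − 5 = −10p + 6 ⇒ 14p = 11 ⇒ p = 11/14, and the value is (4)·(11/14) − 5 = -13/7.
For Column: with q = P(L), equating I's and II's payoffs gives 3q − 4 = −11q + 6 ⇒ q = 5/7.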